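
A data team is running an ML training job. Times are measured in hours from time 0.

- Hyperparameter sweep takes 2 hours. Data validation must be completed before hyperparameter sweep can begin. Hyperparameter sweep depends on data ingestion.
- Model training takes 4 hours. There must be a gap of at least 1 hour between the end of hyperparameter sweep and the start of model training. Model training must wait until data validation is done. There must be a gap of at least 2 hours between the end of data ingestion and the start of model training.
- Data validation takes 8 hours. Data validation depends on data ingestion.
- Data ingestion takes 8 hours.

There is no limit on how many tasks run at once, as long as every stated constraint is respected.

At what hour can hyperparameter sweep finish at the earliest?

18

Data ingestion has no prerequisites, so it starts at hour 0 and finishes at hour 8.
Data validation cannot begin until data ingestion (finishes hour 8). It runs from hour 8 to 8 + 8 = hour 16.
For hyperparameter sweep: data validation (finishes hour 16); data ingestion (finishes hour 8). Taking the maximum gives a start of hour 16, and it finishes at 16 + 2 = hour 18.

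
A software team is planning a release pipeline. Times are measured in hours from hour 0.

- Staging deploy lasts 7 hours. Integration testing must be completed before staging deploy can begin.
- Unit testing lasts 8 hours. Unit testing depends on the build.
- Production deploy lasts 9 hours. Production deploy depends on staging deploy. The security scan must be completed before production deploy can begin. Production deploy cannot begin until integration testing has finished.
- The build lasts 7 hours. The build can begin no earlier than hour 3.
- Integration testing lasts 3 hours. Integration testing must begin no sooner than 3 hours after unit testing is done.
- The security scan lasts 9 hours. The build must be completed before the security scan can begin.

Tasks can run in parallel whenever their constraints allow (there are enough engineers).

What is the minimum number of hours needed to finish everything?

40

After its own release at hour 3, the build can start at hour 3 and finishes at hour 10.
After the build (finishes hour 10), the security scan can start at hour 10 and finishes at hour 19.
Unit testing cannot begin until the build (finishes hour 10). It runs from hour 10 to 10 + 8 = hour 18.
Integration testing waits on unit testing (finishes hour 18, plus 3-hour gap → hour 21), so it starts at hour 21 and finishes at 21 + 3 = hour 24.
Staging deploy cannot begin until integration testing (finishes hour 24). It runs from hour 24 to 24 + 7 = hour 31.
Production deploy cannot start until staging deploy (finishes hour 31); the security scan (finishes hour 19); integration testing (finishes hour 24). The controlling bound is hour 31, so production deploy finishes at 31 + 9 = hour 40.
All tasks are finished once the last one completes. Finish times: The build at 10, Unit testing at 18, Integration testing at 24, The security scan at 19, Staging deploy at 31, Production deploy at 40. The latest is hour 40.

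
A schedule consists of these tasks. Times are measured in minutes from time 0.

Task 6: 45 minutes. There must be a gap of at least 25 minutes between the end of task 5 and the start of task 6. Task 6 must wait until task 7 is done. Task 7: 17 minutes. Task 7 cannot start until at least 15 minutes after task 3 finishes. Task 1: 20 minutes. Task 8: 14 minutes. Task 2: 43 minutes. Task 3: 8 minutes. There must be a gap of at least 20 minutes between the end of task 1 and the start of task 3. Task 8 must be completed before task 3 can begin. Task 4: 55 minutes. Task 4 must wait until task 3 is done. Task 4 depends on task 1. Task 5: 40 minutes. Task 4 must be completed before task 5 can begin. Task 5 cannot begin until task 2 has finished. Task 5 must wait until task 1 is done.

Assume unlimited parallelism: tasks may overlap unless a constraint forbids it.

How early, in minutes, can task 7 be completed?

80

Task 8 has no prerequisites, so it starts at minute 0 and finishes at minute 14.
Task 1 can start immediately at minute 0; it finishes at minute 20.
Task 3 cannot start until task 1 (finishes minute 20, plus 20-minute gap → minute 40); task 8 (finishes minute 14). The controlling bound is minute 40, so task 3 finishes at 40 + 8 = minute 48.
Task 7 waits on task 3 (finishes minute 48, plus 15-minute gap → minute 63), so it starts at minute 63 and finishes at 63 + 17 = minute 80.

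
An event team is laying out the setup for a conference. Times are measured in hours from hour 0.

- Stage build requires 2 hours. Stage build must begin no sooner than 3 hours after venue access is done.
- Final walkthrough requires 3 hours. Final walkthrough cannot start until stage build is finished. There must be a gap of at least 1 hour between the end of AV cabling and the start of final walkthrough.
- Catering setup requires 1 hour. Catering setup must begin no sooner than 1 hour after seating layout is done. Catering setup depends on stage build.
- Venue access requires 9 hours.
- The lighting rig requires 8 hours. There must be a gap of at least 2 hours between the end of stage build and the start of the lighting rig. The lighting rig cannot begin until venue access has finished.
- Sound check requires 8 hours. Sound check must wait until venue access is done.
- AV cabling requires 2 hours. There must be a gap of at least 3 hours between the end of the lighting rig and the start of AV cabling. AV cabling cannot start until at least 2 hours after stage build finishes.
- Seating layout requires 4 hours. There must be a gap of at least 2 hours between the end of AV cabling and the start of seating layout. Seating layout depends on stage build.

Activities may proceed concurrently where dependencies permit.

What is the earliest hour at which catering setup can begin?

Nothing blocks venue access, so it runs from hour 0 to hour 9.
After venue access (finishes hour 9, plus 3-hour gap → hour 12), stage build can start at hour 12 and finishes at hour 14.
The lighting rig needs all of stage build (finishes hour 14, plus 2-hour gap → hour 16); venue access (finishes hour 9). That puts its earliest start at hour 16; it finishes at 16 + 8 = hour 24.
AV cabling cannot start until the lighting rig (finishes hour 24, plus 3-hour gap → hour 27); stage build (finishes hour 14, plus 2-hour gap → hour 16). The controlling bound is hour 27, so AV cabling finishes at 27 + 2 = hour 29.
For seating layout: AV cabling (finishes hour 29, plus 2-hour gap → hour 31); stage build (finishes hour 14). Taking the maximum gives a start of hour 31, and it finishes at 31 + 4 = hour 35.
Catering setup waits on seating layout (finishes hour 35, plus 1-hour gap → hour 36); stage build (finishes hour 14). The latest of these is hour 36, which is the earliest catering setup can start.

36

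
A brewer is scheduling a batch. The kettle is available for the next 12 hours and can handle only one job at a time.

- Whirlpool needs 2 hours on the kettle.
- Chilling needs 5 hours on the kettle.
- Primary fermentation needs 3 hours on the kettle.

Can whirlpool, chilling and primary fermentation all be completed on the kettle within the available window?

Running back to back, the jobs need 2 + 5 + 3 = 10 hours on the kettle.
Since 10 ≤ 12, they fit within the window.

Yes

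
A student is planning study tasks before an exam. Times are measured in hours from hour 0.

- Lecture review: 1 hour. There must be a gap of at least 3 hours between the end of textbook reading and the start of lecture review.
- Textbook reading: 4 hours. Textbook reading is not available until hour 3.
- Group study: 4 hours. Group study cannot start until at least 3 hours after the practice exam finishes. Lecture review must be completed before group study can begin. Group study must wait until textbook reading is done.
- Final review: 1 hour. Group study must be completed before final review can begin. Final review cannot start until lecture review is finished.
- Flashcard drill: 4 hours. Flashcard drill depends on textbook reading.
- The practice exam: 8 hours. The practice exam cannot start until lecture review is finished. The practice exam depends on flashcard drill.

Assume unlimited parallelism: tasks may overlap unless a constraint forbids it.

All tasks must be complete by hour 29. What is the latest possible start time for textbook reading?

5

Final review has no dependents, so it just needs to finish by hour 29. Starting by 29 − 1 = hour 28 achieves that.
Group study has to be done before final review (must start by hour 28). That means finishing by hour 28, i.e. starting by 28 − 4 = hour 24.
The practice exam feeds into group study (must start by hour 24, minus 3-hour gap → hour 21); so the practice exam must finish by hour 21 and therefore start by hour 13.
Lecture review must finish in time for the practice exam (must start by hour 13); group study (must start by hour 24); final review (must start by hour 28). The tightest is hour 13, so lecture review must start by 13 − 1 = hour 12.
Flashcard drill has to be done before the practice exam (must start by hour 13). That means finishing by hour 13, i.e. starting by 13 − 4 = hour 9.
For textbook reading: lecture review (must start by hour 12, minus 3-hour gap → hour 9); flashcard drill (must start by hour 9); group study (must start by hour 24). The most restrictive is hour 9; with a 4-hour duration, textbook reading must start by hour 5.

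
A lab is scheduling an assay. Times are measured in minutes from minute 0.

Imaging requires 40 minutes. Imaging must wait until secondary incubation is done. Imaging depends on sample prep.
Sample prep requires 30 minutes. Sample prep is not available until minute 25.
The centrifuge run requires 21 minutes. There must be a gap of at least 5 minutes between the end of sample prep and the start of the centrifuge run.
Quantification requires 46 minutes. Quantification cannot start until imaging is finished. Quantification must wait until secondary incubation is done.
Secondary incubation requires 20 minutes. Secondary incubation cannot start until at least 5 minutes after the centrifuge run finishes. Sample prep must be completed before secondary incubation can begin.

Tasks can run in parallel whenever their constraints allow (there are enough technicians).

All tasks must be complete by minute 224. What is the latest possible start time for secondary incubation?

Quantification must finish by minute 224; it takes 46 minutes, so it must start by 224 − 46 = minute 178.
Imaging must finish before quantification (must start by minute 178). With a 40-minute duration, imaging must start by 178 − 40 = minute 138.
Secondary incubation has several dependents: imaging (must start by minute 138); quantification (must start by minute 178). The earliest of those limits is minute 138, so secondary incubation must start by 138 − 20 = minute 118.

118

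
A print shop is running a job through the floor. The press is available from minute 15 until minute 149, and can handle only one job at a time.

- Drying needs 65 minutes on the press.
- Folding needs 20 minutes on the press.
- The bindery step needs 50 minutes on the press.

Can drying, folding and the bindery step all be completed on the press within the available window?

The press window is 149 − 15 = 134 minutes.
Running back to back, the jobs need 65 + 20 + 50 = 135 minutes on the press.
Since 135 > 134, they cannot all fit.

No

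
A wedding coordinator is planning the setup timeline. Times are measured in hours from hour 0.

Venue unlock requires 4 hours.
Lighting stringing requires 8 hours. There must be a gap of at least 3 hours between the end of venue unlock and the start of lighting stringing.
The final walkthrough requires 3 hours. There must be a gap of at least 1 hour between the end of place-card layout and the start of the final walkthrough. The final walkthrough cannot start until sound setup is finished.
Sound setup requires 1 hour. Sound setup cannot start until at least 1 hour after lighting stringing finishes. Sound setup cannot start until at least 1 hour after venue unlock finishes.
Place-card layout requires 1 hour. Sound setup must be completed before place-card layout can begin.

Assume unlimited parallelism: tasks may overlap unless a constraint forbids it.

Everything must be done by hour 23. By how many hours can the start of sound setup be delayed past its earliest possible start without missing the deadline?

1

Venue unlock has no prerequisites, so it starts at hour 0 and finishes at hour 4.
Lighting stringing waits on venue unlock (finishes hour 4, plus 3-hour gap → hour 7), so it starts at hour 7 and finishes at 7 + 8 = hour 15.
Sound setup cannot start until lighting stringing (finishes hour 15, plus 1-hour gap → hour 16); venue unlock (finishes hour 4, plus 1-hour gap → hour 5). The controlling bound is hour 16, so sound setup finishes at 16 + 1 = hour 17.

Working backward from the deadline:
The final walkthrough must finish by hour 23; it takes 3 hours, so it must start by 23 − 3 = hour 20.
Since the final walkthrough (must start by hour 20, minus 1-hour gap → hour 19) depends on it, place-card layout must finish by hour 19. Backing off its 1-hour duration gives a latest start of hour 18.
Sound setup feeds place-card layout (must start by hour 18); the final walkthrough (must start by hour 20). Taking the minimum, sound setup must finish by hour 18 and start by 18 − 1 = hour 17.
So sound setup can start as early as hour 16 and as late as hour 17, giving 17 − 16 = 1 hour of slack.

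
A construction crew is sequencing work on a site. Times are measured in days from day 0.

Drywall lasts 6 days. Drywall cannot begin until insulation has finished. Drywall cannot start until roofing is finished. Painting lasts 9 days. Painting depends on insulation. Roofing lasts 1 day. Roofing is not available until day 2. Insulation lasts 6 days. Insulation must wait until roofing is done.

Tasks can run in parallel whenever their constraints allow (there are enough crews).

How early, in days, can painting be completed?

Roofing cannot begin until its own release at day 2. It runs from day 2 to 2 + 1 = day 3.
Insulation cannot begin until roofing (finishes day 3). It runs from day 3 to 3 + 6 = day 9.
Painting waits on insulation (finishes day 9), so it starts at day 9 and finishes at 9 + 9 = day 18.

18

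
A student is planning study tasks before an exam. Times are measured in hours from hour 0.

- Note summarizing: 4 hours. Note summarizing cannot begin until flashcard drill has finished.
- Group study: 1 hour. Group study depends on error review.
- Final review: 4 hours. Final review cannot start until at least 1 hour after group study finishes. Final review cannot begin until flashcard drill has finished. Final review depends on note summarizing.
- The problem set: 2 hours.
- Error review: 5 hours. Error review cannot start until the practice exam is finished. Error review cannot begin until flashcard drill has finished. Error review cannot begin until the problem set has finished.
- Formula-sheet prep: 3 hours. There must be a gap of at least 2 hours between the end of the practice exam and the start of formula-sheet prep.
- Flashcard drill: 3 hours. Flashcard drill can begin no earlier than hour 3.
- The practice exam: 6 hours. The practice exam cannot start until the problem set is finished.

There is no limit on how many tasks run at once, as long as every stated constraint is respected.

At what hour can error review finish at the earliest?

Flashcard drill cannot begin until its own release at hour 3. It runs from hour 3 to 3 + 3 = hour 6.
Nothing blocks the problem set, so it runs from hour 0 to hour 2.
After the problem set (finishes hour 2), the practice exam can start at hour 2 and finishes at hour 8.
Error review cannot start until the practice exam (finishes hour 8); flashcard drill (finishes hour 6); the problem set (finishes hour 2). The controlling bound is hour 8, so error review finishes at 8 + 5 = hour 13.

13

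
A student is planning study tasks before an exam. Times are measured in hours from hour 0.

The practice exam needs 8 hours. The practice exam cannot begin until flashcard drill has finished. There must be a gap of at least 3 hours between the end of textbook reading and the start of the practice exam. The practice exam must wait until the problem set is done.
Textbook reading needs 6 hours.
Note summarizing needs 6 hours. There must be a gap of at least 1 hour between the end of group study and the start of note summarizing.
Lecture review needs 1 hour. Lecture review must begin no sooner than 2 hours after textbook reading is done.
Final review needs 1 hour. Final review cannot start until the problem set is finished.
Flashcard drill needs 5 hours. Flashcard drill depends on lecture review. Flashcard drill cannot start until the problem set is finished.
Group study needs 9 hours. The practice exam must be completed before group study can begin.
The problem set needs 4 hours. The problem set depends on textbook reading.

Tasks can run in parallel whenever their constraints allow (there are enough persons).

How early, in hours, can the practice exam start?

15

Textbook reading can start immediately at hour 0; it finishes at hour 6.
The problem set cannot begin until textbook reading (finishes hour 6). It runs from hour 6 to 6 + 4 = hour 10.
Lecture review cannot begin until textbook reading (finishes hour 6, plus 2-hour gap → hour 8). It runs from hour 8 to 8 + 1 = hour 9.
Flashcard drill needs all of lecture review (finishes hour 9); the problem set (finishes hour 10). That puts its earliest start at hour 10; it finishes at 10 + 5 = hour 15.
The practice exam waits on flashcard drill (finishes hour 15); textbook reading (finishes hour 6, plus 3-hour gap → hour 9); the problem set (finishes hour 10). The latest of these is hour 15, which is the earliest the practice exam can start.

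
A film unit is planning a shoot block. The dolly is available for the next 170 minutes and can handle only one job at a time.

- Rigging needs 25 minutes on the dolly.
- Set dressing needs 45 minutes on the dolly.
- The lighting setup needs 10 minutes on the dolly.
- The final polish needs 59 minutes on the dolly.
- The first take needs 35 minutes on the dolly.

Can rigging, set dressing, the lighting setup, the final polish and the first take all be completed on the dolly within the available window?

Running back to back, the jobs need 25 + 45 + 10 + 59 + 35 = 174 minutes on the dolly.
Since 174 > 170, they cannot all fit.

No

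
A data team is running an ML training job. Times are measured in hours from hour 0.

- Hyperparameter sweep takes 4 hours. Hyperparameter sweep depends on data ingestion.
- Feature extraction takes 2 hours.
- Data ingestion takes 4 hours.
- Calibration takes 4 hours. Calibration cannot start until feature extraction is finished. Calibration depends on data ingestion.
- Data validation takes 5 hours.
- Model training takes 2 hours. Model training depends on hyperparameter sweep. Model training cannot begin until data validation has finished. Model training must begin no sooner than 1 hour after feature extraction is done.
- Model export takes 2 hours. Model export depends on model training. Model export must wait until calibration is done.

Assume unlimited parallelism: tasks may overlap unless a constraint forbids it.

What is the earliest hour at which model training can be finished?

Nothing blocks feature extraction, so it runs from hour 0 to hour 2.
Data validation can start immediately at hour 0; it finishes at hour 5.
Data ingestion can start immediately at hour 0; it finishes at hour 4.
Hyperparameter sweep waits on data ingestion (finishes hour 4), so it starts at hour 4 and finishes at 4 + 4 = hour 8.
For model training: hyperparameter sweep (finishes hour 8); data validation (finishes hour 5); feature extraction (finishes hour 2, plus 1-hour gap → hour 3). Taking the maximum gives a start of hour 8, and it finishes at 8 + 2 = hour 10.

10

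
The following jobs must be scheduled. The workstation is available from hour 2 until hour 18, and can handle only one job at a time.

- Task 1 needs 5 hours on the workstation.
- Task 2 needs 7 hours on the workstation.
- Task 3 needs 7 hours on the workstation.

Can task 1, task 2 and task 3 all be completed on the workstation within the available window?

No

The workstation window is 18 − 2 = 16 hours.
Running back to back, the jobs need 5 + 7 + 7 = 19 hours on the workstation.
Since 19 > 16, they cannot all fit.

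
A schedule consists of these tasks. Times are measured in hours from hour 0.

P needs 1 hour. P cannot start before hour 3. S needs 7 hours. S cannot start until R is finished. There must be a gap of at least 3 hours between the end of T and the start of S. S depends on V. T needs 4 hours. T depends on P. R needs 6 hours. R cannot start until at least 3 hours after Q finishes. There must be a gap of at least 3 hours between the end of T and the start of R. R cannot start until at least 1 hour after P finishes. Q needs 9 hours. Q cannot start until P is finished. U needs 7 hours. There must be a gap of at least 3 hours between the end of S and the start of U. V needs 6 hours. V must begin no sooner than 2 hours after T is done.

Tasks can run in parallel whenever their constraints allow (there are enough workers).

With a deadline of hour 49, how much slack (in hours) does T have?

15

P cannot begin until its own release at hour 3. It runs from hour 3 to 3 + 1 = hour 4.
After P (finishes hour 4), T can start at hour 4 and finishes at hour 8.

Working backward from the deadline:
To finish by hour 49, U (duration 7) must start no later than hour 42.
S must finish before U (must start by hour 42, minus 3-hour gap → hour 39). With a 7-hour duration, S must start by 39 − 7 = hour 32.
R must finish before S (must start by hour 32). With a 6-hour duration, R must start by 32 − 6 = hour 26.
Since S (must start by hour 32) depends on it, V must finish by hour 32. Backing off its 6-hour duration gives a latest start of hour 26.
T feeds R (must start by hour 26, minus 3-hour gap → hour 23); S (must start by hour 32, minus 3-hour gap → hour 29); V (must start by hour 26, minus 2-hour gap → hour 24). Taking the minimum, T must finish by hour 23 and start by 23 − 4 = hour 19.
So T can start as early as hour 4 and as late as hour 19, giving 19 − 4 = 15 hours of slack.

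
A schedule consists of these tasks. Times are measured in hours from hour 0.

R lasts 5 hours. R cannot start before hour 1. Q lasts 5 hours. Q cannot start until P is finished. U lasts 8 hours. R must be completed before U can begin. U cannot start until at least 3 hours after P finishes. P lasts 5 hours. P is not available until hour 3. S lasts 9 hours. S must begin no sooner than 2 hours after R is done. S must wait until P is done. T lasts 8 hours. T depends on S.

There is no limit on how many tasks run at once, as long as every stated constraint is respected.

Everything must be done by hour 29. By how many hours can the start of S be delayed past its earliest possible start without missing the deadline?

4

After its own release at hour 1, R can start at hour 1 and finishes at hour 6.
After its own release at hour 3, P can start at hour 3 and finishes at hour 8.
For S: R (finishes hour 6, plus 2-hour gap → hour 8); P (finishes hour 8). Taking the maximum gives a start of hour 8, and it finishes at 8 + 9 = hour 17.

Working backward from the deadline:
Nothing follows T; the deadline of hour 29 is its only limit. It must start by 29 − 8 = hour 21.
S feeds into T (must start by hour 21); so S must finish by hour 21 and therefore start by hour 12.
So S can start as early as hour 8 and as late as hour 12, giving 12 − 8 = 4 hours of slack.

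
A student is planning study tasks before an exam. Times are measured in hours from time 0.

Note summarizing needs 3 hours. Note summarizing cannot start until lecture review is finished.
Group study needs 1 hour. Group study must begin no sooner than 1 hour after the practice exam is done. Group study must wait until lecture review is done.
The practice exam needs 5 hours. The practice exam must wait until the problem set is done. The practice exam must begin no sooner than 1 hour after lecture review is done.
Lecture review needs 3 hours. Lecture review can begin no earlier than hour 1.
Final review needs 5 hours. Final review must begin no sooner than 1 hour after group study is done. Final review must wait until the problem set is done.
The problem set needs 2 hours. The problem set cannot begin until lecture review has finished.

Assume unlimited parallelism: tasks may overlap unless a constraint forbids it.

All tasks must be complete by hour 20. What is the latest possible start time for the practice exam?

7

Final review must finish by hour 20; it takes 5 hours, so it must start by 20 − 5 = hour 15.
Group study has to be done before final review (must start by hour 15, minus 1-hour gap → hour 14). That means finishing by hour 14, i.e. starting by 14 − 1 = hour 13.
Since group study (must start by hour 13, minus 1-hour gap → hour 12) depends on it, the practice exam must finish by hour 12. Backing off its 5-hour duration gives a latest start of hour 7.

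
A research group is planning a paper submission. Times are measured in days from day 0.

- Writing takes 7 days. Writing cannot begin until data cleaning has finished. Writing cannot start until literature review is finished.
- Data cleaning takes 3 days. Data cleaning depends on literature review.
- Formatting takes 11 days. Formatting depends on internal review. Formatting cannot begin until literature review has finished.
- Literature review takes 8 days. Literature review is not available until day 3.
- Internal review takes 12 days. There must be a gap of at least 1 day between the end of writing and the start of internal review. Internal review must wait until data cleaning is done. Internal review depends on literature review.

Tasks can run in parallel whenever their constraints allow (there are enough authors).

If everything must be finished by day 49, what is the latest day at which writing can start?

18

Formatting must finish by day 49; it takes 11 days, so it must start by 49 − 11 = day 38.
Internal review has to be done before formatting (must start by day 38). That means finishing by day 38, i.e. starting by 38 − 12 = day 26.
Writing feeds into internal review (must start by day 26, minus 1-day gap → day 25); so writing must finish by day 25 and therefore start by day 18.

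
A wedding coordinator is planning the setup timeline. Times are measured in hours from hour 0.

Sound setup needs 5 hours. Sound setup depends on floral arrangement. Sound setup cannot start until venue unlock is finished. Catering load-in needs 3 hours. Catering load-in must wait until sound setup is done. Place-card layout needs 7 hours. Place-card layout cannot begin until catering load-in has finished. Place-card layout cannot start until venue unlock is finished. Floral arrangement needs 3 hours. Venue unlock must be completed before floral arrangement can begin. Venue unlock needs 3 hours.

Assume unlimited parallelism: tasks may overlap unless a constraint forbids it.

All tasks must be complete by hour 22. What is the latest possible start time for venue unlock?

1

Place-card layout has no dependents, so it just needs to finish by hour 22. Starting by 22 − 7 = hour 15 achieves that.
Catering load-in must finish before place-card layout (must start by hour 15). With a 3-hour duration, catering load-in must start by 15 − 3 = hour 12.
Sound setup must finish before catering load-in (must start by hour 12). With a 5-hour duration, sound setup must start by 12 − 5 = hour 7.
Floral arrangement has to be done before sound setup (must start by hour 7). That means finishing by hour 7, i.e. starting by 7 − 3 = hour 4.
Venue unlock feeds floral arrangement (must start by hour 4); sound setup (must start by hour 7); place-card layout (must start by hour 15). Taking the minimum, venue unlock must finish by hour 4 and start by 4 − 3 = hour 1.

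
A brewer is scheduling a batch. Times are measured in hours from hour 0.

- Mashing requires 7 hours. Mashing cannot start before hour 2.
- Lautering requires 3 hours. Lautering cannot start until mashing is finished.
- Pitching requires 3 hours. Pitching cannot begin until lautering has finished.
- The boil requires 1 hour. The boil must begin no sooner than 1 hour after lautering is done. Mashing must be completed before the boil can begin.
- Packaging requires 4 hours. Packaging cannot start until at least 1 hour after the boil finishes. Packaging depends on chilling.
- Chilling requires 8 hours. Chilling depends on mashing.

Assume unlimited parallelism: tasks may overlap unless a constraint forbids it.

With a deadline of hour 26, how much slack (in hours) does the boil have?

7

After its own release at hour 2, mashing can start at hour 2 and finishes at hour 9.
Lautering cannot begin until mashing (finishes hour 9). It runs from hour 9 to 9 + 3 = hour 12.
The boil cannot start until lautering (finishes hour 12, plus 1-hour gap → hour 13); mashing (finishes hour 9). The controlling bound is hour 13, so the boil finishes at 13 + 1 = hour 14.

Working backward from the deadline:
To finish by hour 26, packaging (duration 4) must start no later than hour 22.
The boil must finish before packaging (must start by hour 22, minus 1-hour gap → hour 21). With a 1-hour duration, the boil must start by 21 − 1 = hour 20.
So the boil can start as early as hour 13 and as late as hour 20, giving 20 − 13 = 7 hours of slack.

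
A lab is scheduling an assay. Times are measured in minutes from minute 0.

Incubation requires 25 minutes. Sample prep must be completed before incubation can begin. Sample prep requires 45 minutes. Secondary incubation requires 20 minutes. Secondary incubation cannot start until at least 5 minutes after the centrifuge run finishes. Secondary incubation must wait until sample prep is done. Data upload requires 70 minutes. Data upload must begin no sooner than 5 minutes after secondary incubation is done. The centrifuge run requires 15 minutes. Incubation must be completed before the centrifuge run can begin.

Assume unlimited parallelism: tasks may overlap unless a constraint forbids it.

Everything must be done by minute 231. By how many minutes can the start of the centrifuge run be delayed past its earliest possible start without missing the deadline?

Sample prep can start immediately at minute 0; it finishes at minute 45.
Incubation waits on sample prep (finishes minute 45), so it starts at minute 45 and finishes at 45 + 25 = minute 70.
The centrifuge run cannot begin until incubation (finishes minute 70). It runs from minute 70 to 70 + 15 = minute 85.

Working backward from the deadline:
Data upload has no dependents, so it just needs to finish by minute 231. Starting by 231 − 70 = minute 161 achieves that.
Since data upload (must start by minute 161, minus 5-minute gap → minute 156) depends on it, secondary incubation must finish by minute 156. Backing off its 20-minute duration gives a latest start of minute 136.
The centrifuge run has to be done before secondary incubation (must start by minute 136, minus 5-minute gap → minute 131). That means finishing by minute 131, i.e. starting by 131 − 15 = minute 116.
So the centrifuge run can start as early as minute 70 and as late as minute 116, giving 116 − 70 = 46 minutes of slack.

46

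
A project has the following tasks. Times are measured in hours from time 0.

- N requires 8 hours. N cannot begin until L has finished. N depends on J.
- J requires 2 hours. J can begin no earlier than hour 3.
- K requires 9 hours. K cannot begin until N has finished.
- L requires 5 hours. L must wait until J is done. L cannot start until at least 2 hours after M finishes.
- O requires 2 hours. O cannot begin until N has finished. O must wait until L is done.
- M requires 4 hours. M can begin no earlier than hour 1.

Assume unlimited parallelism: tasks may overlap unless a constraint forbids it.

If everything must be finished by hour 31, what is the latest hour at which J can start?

7

K has no dependents, so it just needs to finish by hour 31. Starting by 31 − 9 = hour 22 achieves that.
Nothing follows O; the deadline of hour 31 is its only limit. It must start by 31 − 2 = hour 29.
N must finish in time for K (must start by hour 22); O (must start by hour 29). The tightest is hour 22, so N must start by 22 − 8 = hour 14.
L feeds N (must start by hour 14); O (must start by hour 29). Taking the minimum, L must finish by hour 14 and start by 14 − 5 = hour 9.
J feeds L (must start by hour 9); N (must start by hour 14). Taking the minimum, J must finish by hour 9 and start by 9 − 2 = hour 7.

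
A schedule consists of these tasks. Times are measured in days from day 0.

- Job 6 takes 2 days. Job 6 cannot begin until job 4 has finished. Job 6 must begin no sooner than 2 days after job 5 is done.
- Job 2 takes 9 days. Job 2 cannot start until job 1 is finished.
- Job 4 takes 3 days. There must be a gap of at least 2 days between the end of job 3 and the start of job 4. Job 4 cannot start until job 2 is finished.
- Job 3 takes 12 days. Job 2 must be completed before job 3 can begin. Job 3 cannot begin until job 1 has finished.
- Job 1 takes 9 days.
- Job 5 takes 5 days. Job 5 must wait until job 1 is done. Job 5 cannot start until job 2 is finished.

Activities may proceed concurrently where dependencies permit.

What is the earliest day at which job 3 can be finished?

30

Nothing blocks job 1, so it runs from day 0 to day 9.
Job 2 waits on job 1 (finishes day 9), so it starts at day 9 and finishes at 9 + 9 = day 18.
For job 3: job 2 (finishes day 18); job 1 (finishes day 9). Taking the maximum gives a start of day 18, and it finishes at 18 + 12 = day 30.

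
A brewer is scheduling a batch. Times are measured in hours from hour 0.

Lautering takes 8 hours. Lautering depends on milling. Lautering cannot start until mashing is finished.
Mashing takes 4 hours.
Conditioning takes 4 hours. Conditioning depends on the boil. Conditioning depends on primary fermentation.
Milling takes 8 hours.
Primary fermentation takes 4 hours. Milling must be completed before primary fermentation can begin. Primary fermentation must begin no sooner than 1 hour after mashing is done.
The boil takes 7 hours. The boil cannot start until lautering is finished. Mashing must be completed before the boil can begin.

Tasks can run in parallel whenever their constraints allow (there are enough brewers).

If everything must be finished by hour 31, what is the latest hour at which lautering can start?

Conditioning has no dependents, so it just needs to finish by hour 31. Starting by 31 − 4 = hour 27 achieves that.
Since conditioning (must start by hour 27) depends on it, the boil must finish by hour 27. Backing off its 7-hour duration gives a latest start of hour 20.
Lautering must finish before the boil (must start by hour 20). With an 8-hour duration, lautering must start by 20 − 8 = hour 12.

12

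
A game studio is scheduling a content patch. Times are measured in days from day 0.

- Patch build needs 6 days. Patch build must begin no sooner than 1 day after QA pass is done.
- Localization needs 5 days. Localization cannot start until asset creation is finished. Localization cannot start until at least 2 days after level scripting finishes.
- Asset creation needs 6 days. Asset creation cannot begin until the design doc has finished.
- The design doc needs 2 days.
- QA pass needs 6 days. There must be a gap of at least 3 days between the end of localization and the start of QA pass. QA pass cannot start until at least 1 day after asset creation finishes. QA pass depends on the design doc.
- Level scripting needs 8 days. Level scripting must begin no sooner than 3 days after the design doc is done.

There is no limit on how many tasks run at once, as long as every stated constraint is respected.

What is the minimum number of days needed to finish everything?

36

Nothing blocks the design doc, so it runs from day 0 to day 2.
Level scripting cannot begin until the design doc (finishes day 2, plus 3-day gap → day 5). It runs from day 5 to 5 + 8 = day 13.
Asset creation cannot begin until the design doc (finishes day 2). It runs from day 2 to 2 + 6 = day 8.
Localization cannot start until asset creation (finishes day 8); level scripting (finishes day 13, plus 2-day gap → day 15). The controlling bound is day 15, so localization finishes at 15 + 5 = day 20.
QA pass cannot start until localization (finishes day 20, plus 3-day gap → day 23); asset creation (finishes day 8, plus 1-day gap → day 9); the design doc (finishes day 2). The controlling bound is day 23, so QA pass finishes at 23 + 6 = day 29.
After QA pass (finishes day 29, plus 1-day gap → day 30), patch build can start at day 30 and finishes at day 36.
All tasks are finished once the last one completes. Finish times: The design doc at 2, Asset creation at 8, Level scripting at 13, Localization at 20, QA pass at 29, Patch build at 36. The latest is day 36.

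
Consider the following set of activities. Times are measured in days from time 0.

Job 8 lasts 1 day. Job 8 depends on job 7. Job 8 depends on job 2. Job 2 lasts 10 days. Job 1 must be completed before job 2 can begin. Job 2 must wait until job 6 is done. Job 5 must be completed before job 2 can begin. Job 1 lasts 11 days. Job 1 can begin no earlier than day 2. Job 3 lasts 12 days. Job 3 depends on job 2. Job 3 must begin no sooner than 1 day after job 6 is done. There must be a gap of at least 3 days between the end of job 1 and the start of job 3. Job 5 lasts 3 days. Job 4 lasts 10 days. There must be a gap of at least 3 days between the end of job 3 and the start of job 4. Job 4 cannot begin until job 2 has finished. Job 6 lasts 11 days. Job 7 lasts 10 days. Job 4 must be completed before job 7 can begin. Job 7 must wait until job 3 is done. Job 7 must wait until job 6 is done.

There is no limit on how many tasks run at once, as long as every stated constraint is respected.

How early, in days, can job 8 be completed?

59

Job 6 has no prerequisites, so it starts at day 0 and finishes at day 11.
Nothing blocks job 5, so it runs from day 0 to day 3.
After its own release at day 2, job 1 can start at day 2 and finishes at day 13.
For job 2: job 1 (finishes day 13); job 6 (finishes day 11); job 5 (finishes day 3). Taking the maximum gives a start of day 13, and it finishes at 13 + 10 = day 23.
Job 3 needs all of job 2 (finishes day 23); job 6 (finishes day 11, plus 1-day gap → day 12); job 1 (finishes day 13, plus 3-day gap → day 16). That puts its earliest start at day 23; it finishes at 23 + 12 = day 35.
For job 4: job 3 (finishes day 35, plus 3-day gap → day 38); job 2 (finishes day 23). Taking the maximum gives a start of day 38, and it finishes at 38 + 10 = day 48.
Job 7 needs all of job 4 (finishes day 48); job 3 (finishes day 35); job 6 (finishes day 11). That puts its earliest start at day 48; it finishes at 48 + 10 = day 58.
Job 8 needs all of job 7 (finishes day 58); job 2 (finishes day 23). That puts its earliest start at day 58; it finishes at 58 + 1 = day 59.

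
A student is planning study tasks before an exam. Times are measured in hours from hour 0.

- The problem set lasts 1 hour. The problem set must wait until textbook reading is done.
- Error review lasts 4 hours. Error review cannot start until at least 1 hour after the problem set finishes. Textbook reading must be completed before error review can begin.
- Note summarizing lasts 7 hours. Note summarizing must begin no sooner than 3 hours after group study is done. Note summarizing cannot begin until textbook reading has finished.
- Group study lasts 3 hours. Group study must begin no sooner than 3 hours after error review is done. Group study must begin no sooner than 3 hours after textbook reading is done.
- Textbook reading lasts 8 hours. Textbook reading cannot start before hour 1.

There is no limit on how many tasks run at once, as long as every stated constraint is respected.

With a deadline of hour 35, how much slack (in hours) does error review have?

4

Textbook reading cannot begin until its own release at hour 1. It runs from hour 1 to 1 + 8 = hour 9.
After textbook reading (finishes hour 9), the problem set can start at hour 9 and finishes at hour 10.
Error review needs all of the problem set (finishes hour 10, plus 1-hour gap → hour 11); textbook reading (finishes hour 9). That puts its earliest start at hour 11; it finishes at 11 + 4 = hour 15.

Working backward from the deadline:
To finish by hour 35, note summarizing (duration 7) must start no later than hour 28.
Group study must finish before note summarizing (must start by hour 28, minus 3-hour gap → hour 25). With a 3-hour duration, group study must start by 25 − 3 = hour 22.
Error review must finish before group study (must start by hour 22, minus 3-hour gap → hour 19). With a 4-hour duration, error review must start by 19 − 4 = hour 15.
So error review can start as early as hour 11 and as late as hour 15, giving 15 − 11 = 4 hours of slack.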